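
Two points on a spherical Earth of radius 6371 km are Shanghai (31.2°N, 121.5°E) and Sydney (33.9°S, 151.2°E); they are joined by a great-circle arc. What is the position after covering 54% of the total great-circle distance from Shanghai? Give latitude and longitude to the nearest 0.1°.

≈ 4.0°S, 137.2°E

Convert each endpoint to a unit vector on the sphere (x = cos φ cos λ, y = cos φ sin λ, z = sin φ).
The central angle between the endpoints is δ = arccos(p₁·p₂) ≈ 1.237 rad (70.9°).
Interpolate at f = 0.54 with slerp weights a = sin((1−f)δ)/sin δ ≈ 0.570, b = sin(fδ)/sin δ ≈ 0.656.
p = a·p₁ + b·p₂ ≈ (-0.732, 0.678, -0.070); φ = arcsin(p_z) ≈ -4.03°, λ = atan2(p_y, p_x) ≈ 137.18°.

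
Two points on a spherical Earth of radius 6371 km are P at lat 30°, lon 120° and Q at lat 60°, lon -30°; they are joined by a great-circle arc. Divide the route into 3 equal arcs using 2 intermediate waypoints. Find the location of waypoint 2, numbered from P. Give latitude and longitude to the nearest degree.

The haversine formula gives a central angle δ ≈ 1.513 rad (86.7°) between the endpoints.
Interpolate at f = 2/3 with slerp weights a = sin((1−f)δ)/sin δ ≈ 0.484, b = sin(fδ)/sin δ ≈ 0.847.
p = a·p₁ + b·p₂ ≈ (0.157, 0.151, 0.976); φ = arcsin(p_z) ≈ 77.40°, λ = atan2(p_y, p_x) ≈ 43.83°.

≈ lat 77°, lon 44°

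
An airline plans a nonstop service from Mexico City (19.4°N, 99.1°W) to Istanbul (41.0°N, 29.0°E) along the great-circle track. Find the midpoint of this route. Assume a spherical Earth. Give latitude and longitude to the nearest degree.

≈ 52°N, 48°W

Write both endpoints as unit vectors p₁, p₂ with components (cos φ cos λ, cos φ sin λ, sin φ).
The central angle between the endpoints is δ = arccos(p₁·p₂) ≈ 1.794 rad (102.8°).
Interpolate at f = 1/2 with slerp weights a = sin((1−f)δ)/sin δ ≈ 0.801, b = sin(fδ)/sin δ ≈ 0.801.
p = a·p₁ + b·p₂ ≈ (0.409, -0.453, 0.792); φ = arcsin(p_z) ≈ 52.36°, λ = atan2(p_y, p_x) ≈ -47.90°.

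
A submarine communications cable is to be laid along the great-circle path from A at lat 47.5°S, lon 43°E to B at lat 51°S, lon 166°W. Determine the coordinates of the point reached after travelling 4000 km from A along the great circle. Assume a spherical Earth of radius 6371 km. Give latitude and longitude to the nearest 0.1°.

Convert each endpoint to a unit vector on the sphere (x = cos φ cos λ, y = cos φ sin λ, z = sin φ).
The central angle between the endpoints is δ = arccos(p₁·p₂) ≈ 1.368 rad (78.4°). The total great-circle distance is δ·R ≈ 1.368 × 6371 ≈ 8717 km, so the target fraction is f = 4000/8717 ≈ 0.459.
Interpolate at f ≈ 0.459 with slerp weights a = sin((1−f)δ)/sin δ ≈ 0.689, b = sin(fδ)/sin δ ≈ 0.600.
p = a·p₁ + b·p₂ ≈ (-0.026, 0.226, -0.974); φ = arcsin(p_z) ≈ -76.85°, λ = atan2(p_y, p_x) ≈ 96.53°.

≈ lat 76.9°S, lon 96.5°E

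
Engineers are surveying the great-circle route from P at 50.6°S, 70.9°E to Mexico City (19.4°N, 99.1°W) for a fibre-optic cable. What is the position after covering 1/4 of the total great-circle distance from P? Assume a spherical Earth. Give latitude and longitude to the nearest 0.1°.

The haversine formula gives a central angle δ ≈ 2.580 rad (147.8°) between the endpoints.
Interpolate at f = 1/4 with slerp weights a = sin((1−f)δ)/sin δ ≈ 1.754, b = sin(fδ)/sin δ ≈ 1.128.
p = a·p₁ + b·p₂ ≈ (0.196, 0.001, -0.981); φ = arcsin(p_z) ≈ -78.70°, λ = atan2(p_y, p_x) ≈ 0.33°.

≈ 78.7°S, 0.3°E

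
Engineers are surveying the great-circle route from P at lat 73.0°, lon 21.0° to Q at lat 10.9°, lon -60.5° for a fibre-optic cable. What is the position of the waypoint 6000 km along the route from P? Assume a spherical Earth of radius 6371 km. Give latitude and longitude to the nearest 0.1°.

≈ lat 32.8°, lon -52.5°

From cos δ = sin φ₁ sin φ₂ + cos φ₁ cos φ₂ cos Δλ, the central angle is δ ≈ 1.346 rad (77.1°). The total great-circle distance is δ·R ≈ 1.346 × 6371 ≈ 8573 km, so the target fraction is f = 6000/8573 ≈ 0.700.
Interpolate at f ≈ 0.700 with slerp weights a = sin((1−f)δ)/sin δ ≈ 0.403, b = sin(fδ)/sin δ ≈ 0.830.
p = a·p₁ + b·p₂ ≈ (0.511, -0.667, 0.542); φ = arcsin(p_z) ≈ 32.85°, λ = atan2(p_y, p_x) ≈ -52.52°.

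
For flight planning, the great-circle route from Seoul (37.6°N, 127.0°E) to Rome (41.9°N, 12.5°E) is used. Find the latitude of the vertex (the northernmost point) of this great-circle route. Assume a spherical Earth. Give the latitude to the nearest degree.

The great circle lies in the plane with unit normal n̂ = (p₁ × p₂)/|p₁ × p₂|.
Here n̂_z ≈ -0.544; the vertex latitude is φ_max = arccos|n̂_z| ≈ 57.1°.
Check via Clairaut: cos φ_max = |cos φ₁| · sin C = cos(37.6°)·sin(43.4°) ≈ 0.544, again giving ≈ 57.1°.

≈ 57°N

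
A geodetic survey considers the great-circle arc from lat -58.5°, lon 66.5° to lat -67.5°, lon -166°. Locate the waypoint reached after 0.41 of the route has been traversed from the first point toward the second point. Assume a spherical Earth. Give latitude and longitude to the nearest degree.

≈ lat -75°, lon 98°

Convert each endpoint to a unit vector on the sphere (x = cos φ cos λ, y = cos φ sin λ, z = sin φ).
The central angle between the endpoints is δ = arccos(p₁·p₂) ≈ 0.842 rad (48.2°).
Interpolate at f = 0.41 with slerp weights a = sin((1−f)δ)/sin δ ≈ 0.639, b = sin(fδ)/sin δ ≈ 0.454.
p = a·p₁ + b·p₂ ≈ (-0.035, 0.264, -0.964); φ = arcsin(p_z) ≈ -74.54°, λ = atan2(p_y, p_x) ≈ 97.62°.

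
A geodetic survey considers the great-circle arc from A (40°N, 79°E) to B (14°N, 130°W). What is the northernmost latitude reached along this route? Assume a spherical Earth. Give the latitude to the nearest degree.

The great circle lies in the plane with unit normal n̂ = (p₁ × p₂)/|p₁ × p₂|.
Here n̂_z ≈ +0.415; the vertex latitude is φ_max = arccos|n̂_z| ≈ 65.5°.

≈ 66°N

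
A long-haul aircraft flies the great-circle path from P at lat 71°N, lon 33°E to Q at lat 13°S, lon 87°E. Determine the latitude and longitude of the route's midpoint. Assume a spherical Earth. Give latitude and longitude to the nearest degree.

From cos δ = sin φ₁ sin φ₂ + cos φ₁ cos φ₂ cos Δλ, the central angle is δ ≈ 1.597 rad (91.5°).
Interpolate at f = 1/2 with slerp weights a = sin((1−f)δ)/sin δ ≈ 0.717, b = sin(fδ)/sin δ ≈ 0.717.
p = a·p₁ + b·p₂ ≈ (0.232, 0.824, 0.516); φ = arcsin(p_z) ≈ 31.09°, λ = atan2(p_y, p_x) ≈ 74.27°.

≈ lat 31°N, lon 74°E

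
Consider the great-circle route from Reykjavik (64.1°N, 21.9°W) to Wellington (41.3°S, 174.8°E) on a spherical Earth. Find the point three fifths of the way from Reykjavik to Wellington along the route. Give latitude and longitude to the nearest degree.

≈ 19°N, 169°W

The haversine formula gives a central angle δ ≈ 2.709 rad (155.2°) between the endpoints.
Interpolate at f = 3/5 with slerp weights a = sin((1−f)δ)/sin δ ≈ 2.109, b = sin(fδ)/sin δ ≈ 2.383.
p = a·p₁ + b·p₂ ≈ (-0.928, -0.181, 0.324); φ = arcsin(p_z) ≈ 18.94°, λ = atan2(p_y, p_x) ≈ -168.94°.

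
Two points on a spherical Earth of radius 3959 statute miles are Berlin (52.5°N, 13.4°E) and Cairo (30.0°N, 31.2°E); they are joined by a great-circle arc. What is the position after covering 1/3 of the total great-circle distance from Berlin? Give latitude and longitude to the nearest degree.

The haversine formula gives a central angle δ ≈ 0.454 rad (26.0°) between the endpoints.
Interpolate at f = 1/3 with slerp weights a = sin((1−f)δ)/sin δ ≈ 0.680, b = sin(fδ)/sin δ ≈ 0.344.
p = a·p₁ + b·p₂ ≈ (0.657, 0.250, 0.711); φ = arcsin(p_z) ≈ 45.32°, λ = atan2(p_y, p_x) ≈ 20.84°.

≈ 45°N, 21°E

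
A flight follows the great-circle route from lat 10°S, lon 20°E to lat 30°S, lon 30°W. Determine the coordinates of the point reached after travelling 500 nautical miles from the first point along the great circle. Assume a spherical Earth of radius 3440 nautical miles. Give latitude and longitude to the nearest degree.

≈ lat 14°S, lon 13°E

The haversine formula gives a central angle δ ≈ 0.883 rad (50.6°) between the endpoints. The total great-circle distance is δ·R ≈ 0.883 × 3440 ≈ 3037 nmi, so the target fraction is f = 500/3037 ≈ 0.165.
Interpolate at f ≈ 0.165 with slerp weights a = sin((1−f)δ)/sin δ ≈ 0.870, b = sin(fδ)/sin δ ≈ 0.187.
p = a·p₁ + b·p₂ ≈ (0.946, 0.212, -0.245); φ = arcsin(p_z) ≈ -14.18°, λ = atan2(p_y, p_x) ≈ 12.63°.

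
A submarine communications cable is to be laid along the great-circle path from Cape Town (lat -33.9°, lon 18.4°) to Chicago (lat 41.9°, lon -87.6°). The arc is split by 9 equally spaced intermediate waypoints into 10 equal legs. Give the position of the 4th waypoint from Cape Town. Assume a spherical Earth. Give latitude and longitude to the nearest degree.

≈ lat -2°, lon -22°

Convert each endpoint to a unit vector on the sphere (x = cos φ cos λ, y = cos φ sin λ, z = sin φ).
The central angle between the endpoints is δ = arccos(p₁·p₂) ≈ 2.145 rad (122.9°).
Interpolate at f = 4/10 with slerp weights a = sin((1−f)δ)/sin δ ≈ 1.143, b = sin(fδ)/sin δ ≈ 0.901.
p = a·p₁ + b·p₂ ≈ (0.928, -0.370, -0.036); φ = arcsin(p_z) ≈ -2.06°, λ = atan2(p_y, p_x) ≈ -21.75°.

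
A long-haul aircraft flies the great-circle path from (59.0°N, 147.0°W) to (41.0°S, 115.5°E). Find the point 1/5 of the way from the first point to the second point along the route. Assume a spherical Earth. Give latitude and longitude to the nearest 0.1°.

≈ (44.6°N, 178.0°E)

The haversine formula gives a central angle δ ≈ 2.231 rad (127.8°) between the endpoints.
Interpolate at f = 1/5 with slerp weights a = sin((1−f)δ)/sin δ ≈ 1.237, b = sin(fδ)/sin δ ≈ 0.546.
p = a·p₁ + b·p₂ ≈ (-0.712, 0.025, 0.702); φ = arcsin(p_z) ≈ 44.58°, λ = atan2(p_y, p_x) ≈ 177.98°.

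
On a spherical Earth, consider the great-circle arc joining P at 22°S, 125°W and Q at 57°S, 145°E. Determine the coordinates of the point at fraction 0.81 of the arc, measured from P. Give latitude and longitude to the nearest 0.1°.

≈ 57.4°S, 170.3°E

The haversine formula gives a central angle δ ≈ 1.251 rad (71.7°) between the endpoints.
Interpolate at f = 0.81 with slerp weights a = sin((1−f)δ)/sin δ ≈ 0.248, b = sin(fδ)/sin δ ≈ 0.894.
p = a·p₁ + b·p₂ ≈ (-0.531, 0.091, -0.843); φ = arcsin(p_z) ≈ -57.42°, λ = atan2(p_y, p_x) ≈ 170.29°.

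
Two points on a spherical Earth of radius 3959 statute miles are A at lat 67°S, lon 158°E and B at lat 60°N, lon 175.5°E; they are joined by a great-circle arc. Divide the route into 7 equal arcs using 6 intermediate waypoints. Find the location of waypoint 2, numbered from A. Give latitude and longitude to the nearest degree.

≈ lat 31°S, lon 166°E

Write both endpoints as unit vectors p₁, p₂ with components (cos φ cos λ, cos φ sin λ, sin φ).
The central angle between the endpoints is δ = arccos(p₁·p₂) ≈ 2.228 rad (127.7°).
Interpolate at f = 2/7 with slerp weights a = sin((1−f)δ)/sin δ ≈ 1.263, b = sin(fδ)/sin δ ≈ 0.751.
p = a·p₁ + b·p₂ ≈ (-0.832, 0.214, -0.512); φ = arcsin(p_z) ≈ -30.81°, λ = atan2(p_y, p_x) ≈ 165.55°.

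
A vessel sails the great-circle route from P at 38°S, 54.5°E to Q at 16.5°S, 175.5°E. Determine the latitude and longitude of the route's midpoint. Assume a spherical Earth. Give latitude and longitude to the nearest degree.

Convert each endpoint to a unit vector on the sphere (x = cos φ cos λ, y = cos φ sin λ, z = sin φ).
The central angle between the endpoints is δ = arccos(p₁·p₂) ≈ 1.787 rad (102.4°).
Interpolate at f = 1/2 with slerp weights a = sin((1−f)δ)/sin δ ≈ 0.798, b = sin(fδ)/sin δ ≈ 0.798.
p = a·p₁ + b·p₂ ≈ (-0.397, 0.572, -0.718); φ = arcsin(p_z) ≈ -45.86°, λ = atan2(p_y, p_x) ≈ 124.81°.

≈ 46°S, 125°E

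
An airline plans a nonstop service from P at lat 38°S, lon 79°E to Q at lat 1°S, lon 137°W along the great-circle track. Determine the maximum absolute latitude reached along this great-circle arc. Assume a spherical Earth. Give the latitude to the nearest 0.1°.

≈ 53.5°S

The great circle lies in the plane with unit normal n̂ = (p₁ × p₂)/|p₁ × p₂|.
Here n̂_z ≈ +0.594; the vertex latitude is φ_max = arccos|n̂_z| ≈ 53.5°.
Check via Clairaut: cos φ_max = |cos φ₁| · sin C = cos(38.0°)·sin(131.0°) ≈ 0.594, again giving ≈ 53.5°.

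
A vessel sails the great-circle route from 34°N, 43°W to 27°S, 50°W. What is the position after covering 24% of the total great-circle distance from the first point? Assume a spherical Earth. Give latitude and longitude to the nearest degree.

The haversine formula gives a central angle δ ≈ 1.071 rad (61.4°) between the endpoints.
Interpolate at f = 0.24 with slerp weights a = sin((1−f)δ)/sin δ ≈ 0.828, b = sin(fδ)/sin δ ≈ 0.290.
p = a·p₁ + b·p₂ ≈ (0.668, -0.666, 0.332); φ = arcsin(p_z) ≈ 19.37°, λ = atan2(p_y, p_x) ≈ -44.91°.

≈ 19°N, 45°W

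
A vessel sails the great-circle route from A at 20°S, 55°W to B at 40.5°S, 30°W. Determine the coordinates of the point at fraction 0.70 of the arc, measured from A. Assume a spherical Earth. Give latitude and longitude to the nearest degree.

≈ 35°S, 39°W

The haversine formula gives a central angle δ ≈ 0.516 rad (29.6°) between the endpoints.
Interpolate at f = 0.70 with slerp weights a = sin((1−f)δ)/sin δ ≈ 0.312, b = sin(fδ)/sin δ ≈ 0.716.
p = a·p₁ + b·p₂ ≈ (0.640, -0.513, -0.572); φ = arcsin(p_z) ≈ -34.89°, λ = atan2(p_y, p_x) ≈ -38.70°.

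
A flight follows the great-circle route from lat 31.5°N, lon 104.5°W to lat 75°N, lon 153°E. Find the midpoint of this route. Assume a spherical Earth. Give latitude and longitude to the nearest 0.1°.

Write both endpoints as unit vectors p₁, p₂ with components (cos φ cos λ, cos φ sin λ, sin φ).
The central angle between the endpoints is δ = arccos(p₁·p₂) ≈ 1.096 rad (62.8°).
Interpolate at f = 1/2 with slerp weights a = sin((1−f)δ)/sin δ ≈ 0.586, b = sin(fδ)/sin δ ≈ 0.586.
p = a·p₁ + b·p₂ ≈ (-0.260, -0.415, 0.872); φ = arcsin(p_z) ≈ 60.69°, λ = atan2(p_y, p_x) ≈ -122.10°.

≈ lat 60.7°N, lon 122.1°W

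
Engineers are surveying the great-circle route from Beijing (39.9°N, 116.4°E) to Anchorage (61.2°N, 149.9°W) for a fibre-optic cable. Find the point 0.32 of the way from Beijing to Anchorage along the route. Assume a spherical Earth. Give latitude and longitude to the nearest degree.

≈ (54°N, 134°E)

Write both endpoints as unit vectors p₁, p₂ with components (cos φ cos λ, cos φ sin λ, sin φ).
The central angle between the endpoints is δ = arccos(p₁·p₂) ≈ 1.002 rad (57.4°).
Interpolate at f = 0.32 with slerp weights a = sin((1−f)δ)/sin δ ≈ 0.748, b = sin(fδ)/sin δ ≈ 0.374.
p = a·p₁ + b·p₂ ≈ (-0.411, 0.423, 0.807); φ = arcsin(p_z) ≈ 53.84°, λ = atan2(p_y, p_x) ≈ 134.15°.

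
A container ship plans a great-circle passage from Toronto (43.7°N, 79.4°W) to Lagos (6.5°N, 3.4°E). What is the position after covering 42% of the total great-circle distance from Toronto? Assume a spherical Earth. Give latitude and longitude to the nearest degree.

Write both endpoints as unit vectors p₁, p₂ with components (cos φ cos λ, cos φ sin λ, sin φ).
The central angle between the endpoints is δ = arccos(p₁·p₂) ≈ 1.402 rad (80.3°).
Interpolate at f = 0.42 with slerp weights a = sin((1−f)δ)/sin δ ≈ 0.737, b = sin(fδ)/sin δ ≈ 0.563.
p = a·p₁ + b·p₂ ≈ (0.657, -0.490, 0.573); φ = arcsin(p_z) ≈ 34.95°, λ = atan2(p_y, p_x) ≈ -36.75°.

≈ 35°N, 37°W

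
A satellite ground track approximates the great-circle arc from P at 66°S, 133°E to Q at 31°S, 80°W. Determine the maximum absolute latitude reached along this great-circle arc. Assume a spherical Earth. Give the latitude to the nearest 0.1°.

≈ 78.9°S

The great circle lies in the plane with unit normal n̂ = (p₁ × p₂)/|p₁ × p₂|.
Here n̂_z ≈ +0.193; the vertex latitude is φ_max = arccos|n̂_z| ≈ 78.9°.
Check via Clairaut: cos φ_max = |cos φ₁| · sin C = cos(66.0°)·sin(151.7°) ≈ 0.193, again giving ≈ 78.9°.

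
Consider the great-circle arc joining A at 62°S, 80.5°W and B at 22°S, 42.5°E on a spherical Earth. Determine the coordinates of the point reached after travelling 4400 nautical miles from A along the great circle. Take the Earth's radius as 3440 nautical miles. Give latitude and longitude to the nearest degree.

Convert each endpoint to a unit vector on the sphere (x = cos φ cos λ, y = cos φ sin λ, z = sin φ).
The central angle between the endpoints is δ = arccos(p₁·p₂) ≈ 1.477 rad (84.6°). The total great-circle distance is δ·R ≈ 1.477 × 3440 ≈ 5081 nmi, so the target fraction is f = 4400/5081 ≈ 0.866.
Interpolate at f ≈ 0.866 with slerp weights a = sin((1−f)δ)/sin δ ≈ 0.197, b = sin(fδ)/sin δ ≈ 0.962.
p = a·p₁ + b·p₂ ≈ (0.673, 0.511, -0.535); φ = arcsin(p_z) ≈ -32.33°, λ = atan2(p_y, p_x) ≈ 37.22°.

≈ 32°S, 37°E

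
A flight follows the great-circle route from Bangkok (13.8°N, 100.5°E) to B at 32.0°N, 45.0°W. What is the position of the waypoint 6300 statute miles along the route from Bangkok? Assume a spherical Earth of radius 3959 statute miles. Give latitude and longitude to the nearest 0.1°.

The haversine formula gives a central angle δ ≈ 2.156 rad (123.5°) between the endpoints. The total great-circle distance is δ·R ≈ 2.156 × 3959 ≈ 8535 mi, so the target fraction is f = 6300/8535 ≈ 0.738.
Interpolate at f ≈ 0.738 with slerp weights a = sin((1−f)δ)/sin δ ≈ 0.642, b = sin(fδ)/sin δ ≈ 1.199.
p = a·p₁ + b·p₂ ≈ (0.606, -0.106, 0.789); φ = arcsin(p_z) ≈ 52.06°, λ = atan2(p_y, p_x) ≈ -9.95°.

≈ 52.1°N, 10.0°W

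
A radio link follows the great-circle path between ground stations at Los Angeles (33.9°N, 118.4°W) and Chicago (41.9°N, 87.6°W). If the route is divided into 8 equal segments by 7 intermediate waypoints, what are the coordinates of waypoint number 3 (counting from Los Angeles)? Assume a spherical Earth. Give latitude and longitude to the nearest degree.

Write both endpoints as unit vectors p₁, p₂ with components (cos φ cos λ, cos φ sin λ, sin φ).
The central angle between the endpoints is δ = arccos(p₁·p₂) ≈ 0.444 rad (25.4°).
Interpolate at f = 3/8 with slerp weights a = sin((1−f)δ)/sin δ ≈ 0.638, b = sin(fδ)/sin δ ≈ 0.386.
p = a·p₁ + b·p₂ ≈ (-0.240, -0.753, 0.613); φ = arcsin(p_z) ≈ 37.83°, λ = atan2(p_y, p_x) ≈ -107.67°.

≈ 38°N, 108°W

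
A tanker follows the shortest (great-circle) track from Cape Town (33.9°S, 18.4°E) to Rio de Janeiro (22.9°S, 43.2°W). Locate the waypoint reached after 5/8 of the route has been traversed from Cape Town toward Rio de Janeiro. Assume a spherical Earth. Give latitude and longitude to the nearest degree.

≈ 30°S, 22°W

Convert each endpoint to a unit vector on the sphere (x = cos φ cos λ, y = cos φ sin λ, z = sin φ).
The central angle between the endpoints is δ = arccos(p₁·p₂) ≈ 0.951 rad (54.5°).
Interpolate at f = 5/8 with slerp weights a = sin((1−f)δ)/sin δ ≈ 0.429, b = sin(fδ)/sin δ ≈ 0.688.
p = a·p₁ + b·p₂ ≈ (0.800, -0.321, -0.507); φ = arcsin(p_z) ≈ -30.46°, λ = atan2(p_y, p_x) ≈ -21.90°.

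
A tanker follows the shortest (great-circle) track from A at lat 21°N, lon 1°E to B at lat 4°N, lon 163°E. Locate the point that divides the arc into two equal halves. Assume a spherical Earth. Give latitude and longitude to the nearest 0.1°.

Convert each endpoint to a unit vector on the sphere (x = cos φ cos λ, y = cos φ sin λ, z = sin φ).
The central angle between the endpoints is δ = arccos(p₁·p₂) ≈ 2.607 rad (149.4°).
Interpolate at f = 1/2 with slerp weights a = sin((1−f)δ)/sin δ ≈ 1.895, b = sin(fδ)/sin δ ≈ 1.895.
p = a·p₁ + b·p₂ ≈ (-0.039, 0.583, 0.811); φ = arcsin(p_z) ≈ 54.21°, λ = atan2(p_y, p_x) ≈ 93.82°.

≈ lat 54.2°N, lon 93.8°E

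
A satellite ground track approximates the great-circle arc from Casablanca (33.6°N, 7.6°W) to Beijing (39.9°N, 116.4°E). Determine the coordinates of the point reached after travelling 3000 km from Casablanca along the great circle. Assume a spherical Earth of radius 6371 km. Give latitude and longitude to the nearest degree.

≈ (52°N, 20°E)

The haversine formula gives a central angle δ ≈ 1.573 rad (90.1°) between the endpoints. The total great-circle distance is δ·R ≈ 1.573 × 6371 ≈ 10022 km, so the target fraction is f = 3000/10022 ≈ 0.299.
Interpolate at f ≈ 0.299 with slerp weights a = sin((1−f)δ)/sin δ ≈ 0.892, b = sin(fδ)/sin δ ≈ 0.454.
p = a·p₁ + b·p₂ ≈ (0.582, 0.213, 0.785); φ = arcsin(p_z) ≈ 51.70°, λ = atan2(p_y, p_x) ≈ 20.15°.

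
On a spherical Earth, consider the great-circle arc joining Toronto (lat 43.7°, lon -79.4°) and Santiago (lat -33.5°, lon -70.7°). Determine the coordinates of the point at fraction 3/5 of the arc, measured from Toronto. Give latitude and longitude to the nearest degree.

Convert each endpoint to a unit vector on the sphere (x = cos φ cos λ, y = cos φ sin λ, z = sin φ).
The central angle between the endpoints is δ = arccos(p₁·p₂) ≈ 1.355 rad (77.6°).
Interpolate at f = 3/5 with slerp weights a = sin((1−f)δ)/sin δ ≈ 0.528, b = sin(fδ)/sin δ ≈ 0.743.
p = a·p₁ + b·p₂ ≈ (0.275, -0.960, -0.046); φ = arcsin(p_z) ≈ -2.61°, λ = atan2(p_y, p_x) ≈ -74.01°.

≈ lat -3°, lon -74°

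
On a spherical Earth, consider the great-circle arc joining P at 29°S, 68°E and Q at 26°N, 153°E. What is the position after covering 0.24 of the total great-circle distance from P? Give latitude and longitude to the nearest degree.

The haversine formula gives a central angle δ ≈ 1.715 rad (98.3°) between the endpoints.
Interpolate at f = 0.24 with slerp weights a = sin((1−f)δ)/sin δ ≈ 0.975, b = sin(fδ)/sin δ ≈ 0.404.
p = a·p₁ + b·p₂ ≈ (-0.004, 0.955, -0.295); φ = arcsin(p_z) ≈ -17.17°, λ = atan2(p_y, p_x) ≈ 90.27°.

≈ 17°S, 90°E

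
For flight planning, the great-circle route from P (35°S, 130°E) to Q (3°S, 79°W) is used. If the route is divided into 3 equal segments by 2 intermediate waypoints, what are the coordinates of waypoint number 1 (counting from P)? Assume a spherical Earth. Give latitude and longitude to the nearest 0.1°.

The haversine formula gives a central angle δ ≈ 2.326 rad (133.3°) between the endpoints.
Interpolate at f = 1/3 with slerp weights a = sin((1−f)δ)/sin δ ≈ 1.373, b = sin(fδ)/sin δ ≈ 0.961.
p = a·p₁ + b·p₂ ≈ (-0.540, -0.081, -0.838); φ = arcsin(p_z) ≈ -56.92°, λ = atan2(p_y, p_x) ≈ -171.50°.

≈ (56.9°S, 171.5°W)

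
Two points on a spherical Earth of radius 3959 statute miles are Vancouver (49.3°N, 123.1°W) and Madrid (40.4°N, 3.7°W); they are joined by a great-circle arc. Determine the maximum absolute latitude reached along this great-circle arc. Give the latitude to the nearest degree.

The great circle lies in the plane with unit normal n̂ = (p₁ × p₂)/|p₁ × p₂|.
Here n̂_z ≈ +0.447; the vertex latitude is φ_max = arccos|n̂_z| ≈ 63.5°.
Check via Clairaut: cos φ_max = |cos φ₁| · sin C = cos(49.3°)·sin(43.2°) ≈ 0.447, again giving ≈ 63.5°.

≈ 63°N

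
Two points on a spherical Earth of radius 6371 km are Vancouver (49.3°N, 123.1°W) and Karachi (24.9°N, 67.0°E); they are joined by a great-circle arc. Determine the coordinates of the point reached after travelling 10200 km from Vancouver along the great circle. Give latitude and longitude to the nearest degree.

≈ 38°N, 69°E

From cos δ = sin φ₁ sin φ₂ + cos φ₁ cos φ₂ cos Δλ, the central angle is δ ≈ 1.837 rad (105.3°). The total great-circle distance is δ·R ≈ 1.837 × 6371 ≈ 11704 km, so the target fraction is f = 10200/11704 ≈ 0.872.
Interpolate at f ≈ 0.872 with slerp weights a = sin((1−f)δ)/sin δ ≈ 0.242, b = sin(fδ)/sin δ ≈ 1.036.
p = a·p₁ + b·p₂ ≈ (0.281, 0.733, 0.620); φ = arcsin(p_z) ≈ 38.31°, λ = atan2(p_y, p_x) ≈ 69.02°.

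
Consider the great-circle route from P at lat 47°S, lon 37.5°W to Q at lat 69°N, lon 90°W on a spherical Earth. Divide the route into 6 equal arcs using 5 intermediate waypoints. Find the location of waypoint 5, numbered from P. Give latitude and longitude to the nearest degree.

From cos δ = sin φ₁ sin φ₂ + cos φ₁ cos φ₂ cos Δλ, the central angle is δ ≈ 2.134 rad (122.3°).
Interpolate at f = 5/6 with slerp weights a = sin((1−f)δ)/sin δ ≈ 0.412, b = sin(fδ)/sin δ ≈ 1.157.
p = a·p₁ + b·p₂ ≈ (0.223, -0.586, 0.779); φ = arcsin(p_z) ≈ 51.19°, λ = atan2(p_y, p_x) ≈ -69.17°.

≈ lat 51°N, lon 69°W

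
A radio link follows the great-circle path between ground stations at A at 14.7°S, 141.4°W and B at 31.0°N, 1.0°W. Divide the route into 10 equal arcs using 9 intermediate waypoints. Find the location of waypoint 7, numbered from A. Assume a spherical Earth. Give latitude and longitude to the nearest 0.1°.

Write both endpoints as unit vectors p₁, p₂ with components (cos φ cos λ, cos φ sin λ, sin φ).
The central angle between the endpoints is δ = arccos(p₁·p₂) ≈ 2.449 rad (140.3°).
Interpolate at f = 7/10 with slerp weights a = sin((1−f)δ)/sin δ ≈ 1.050, b = sin(fδ)/sin δ ≈ 1.550.
p = a·p₁ + b·p₂ ≈ (0.535, -0.657, 0.532); φ = arcsin(p_z) ≈ 32.13°, λ = atan2(p_y, p_x) ≈ -50.84°.

≈ 32.1°N, 50.8°W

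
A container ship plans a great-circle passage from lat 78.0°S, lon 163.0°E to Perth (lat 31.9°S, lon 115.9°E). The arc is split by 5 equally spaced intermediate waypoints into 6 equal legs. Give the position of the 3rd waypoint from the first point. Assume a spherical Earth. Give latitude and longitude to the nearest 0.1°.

Convert each endpoint to a unit vector on the sphere (x = cos φ cos λ, y = cos φ sin λ, z = sin φ).
The central angle between the endpoints is δ = arccos(p₁·p₂) ≈ 0.880 rad (50.4°).
Interpolate at f = 3/6 with slerp weights a = sin((1−f)δ)/sin δ ≈ 0.553, b = sin(fδ)/sin δ ≈ 0.553.
p = a·p₁ + b·p₂ ≈ (-0.315, 0.456, -0.833); φ = arcsin(p_z) ≈ -56.37°, λ = atan2(p_y, p_x) ≈ 124.64°.

≈ lat 56.4°S, lon 124.6°E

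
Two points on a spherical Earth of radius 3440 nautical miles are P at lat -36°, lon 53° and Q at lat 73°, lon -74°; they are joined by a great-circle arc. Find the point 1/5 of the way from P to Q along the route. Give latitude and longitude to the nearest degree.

Write both endpoints as unit vectors p₁, p₂ with components (cos φ cos λ, cos φ sin λ, sin φ).
The central angle between the endpoints is δ = arccos(p₁·p₂) ≈ 2.352 rad (134.8°).
Interpolate at f = 1/5 with slerp weights a = sin((1−f)δ)/sin δ ≈ 1.341, b = sin(fδ)/sin δ ≈ 0.639.
p = a·p₁ + b·p₂ ≈ (0.705, 0.687, -0.178); φ = arcsin(p_z) ≈ -10.23°, λ = atan2(p_y, p_x) ≈ 44.28°.

≈ lat -10°, lon 44°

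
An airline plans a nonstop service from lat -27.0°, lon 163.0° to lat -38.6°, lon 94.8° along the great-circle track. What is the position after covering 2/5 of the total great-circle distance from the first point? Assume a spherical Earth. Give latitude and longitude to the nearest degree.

≈ lat -36°, lon 138°

From cos δ = sin φ₁ sin φ₂ + cos φ₁ cos φ₂ cos Δλ, the central angle is δ ≈ 0.998 rad (57.2°).
Interpolate at f = 2/5 with slerp weights a = sin((1−f)δ)/sin δ ≈ 0.671, b = sin(fδ)/sin δ ≈ 0.463.
p = a·p₁ + b·p₂ ≈ (-0.602, 0.535, -0.593); φ = arcsin(p_z) ≈ -36.37°, λ = atan2(p_y, p_x) ≈ 138.36°.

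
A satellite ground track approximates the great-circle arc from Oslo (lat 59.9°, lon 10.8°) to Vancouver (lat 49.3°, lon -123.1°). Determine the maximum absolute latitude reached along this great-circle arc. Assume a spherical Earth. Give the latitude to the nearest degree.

≈ 75°

The great circle lies in the plane with unit normal n̂ = (p₁ × p₂)/|p₁ × p₂|.
Here n̂_z ≈ -0.261; the vertex latitude is φ_max = arccos|n̂_z| ≈ 74.9°.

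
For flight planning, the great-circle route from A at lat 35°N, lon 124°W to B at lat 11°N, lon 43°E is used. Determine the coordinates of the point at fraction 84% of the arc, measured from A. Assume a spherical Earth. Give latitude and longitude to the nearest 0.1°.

Write both endpoints as unit vectors p₁, p₂ with components (cos φ cos λ, cos φ sin λ, sin φ).
The central angle between the endpoints is δ = arccos(p₁·p₂) ≈ 2.310 rad (132.4°).
Interpolate at f = 0.84 with slerp weights a = sin((1−f)δ)/sin δ ≈ 0.489, b = sin(fδ)/sin δ ≈ 1.262.
p = a·p₁ + b·p₂ ≈ (0.682, 0.513, 0.521); φ = arcsin(p_z) ≈ 31.42°, λ = atan2(p_y, p_x) ≈ 36.94°.

≈ lat 31.4°N, lon 36.9°E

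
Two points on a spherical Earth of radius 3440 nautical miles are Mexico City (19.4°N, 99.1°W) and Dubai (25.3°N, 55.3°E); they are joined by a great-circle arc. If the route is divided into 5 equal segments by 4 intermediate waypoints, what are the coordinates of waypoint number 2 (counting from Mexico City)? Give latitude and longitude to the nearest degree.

Convert each endpoint to a unit vector on the sphere (x = cos φ cos λ, y = cos φ sin λ, z = sin φ).
The central angle between the endpoints is δ = arccos(p₁·p₂) ≈ 2.249 rad (128.8°).
Interpolate at f = 2/5 with slerp weights a = sin((1−f)δ)/sin δ ≈ 1.252, b = sin(fδ)/sin δ ≈ 1.005.
p = a·p₁ + b·p₂ ≈ (0.331, -0.419, 0.846); φ = arcsin(p_z) ≈ 57.73°, λ = atan2(p_y, p_x) ≈ -51.75°.

≈ 58°N, 52°W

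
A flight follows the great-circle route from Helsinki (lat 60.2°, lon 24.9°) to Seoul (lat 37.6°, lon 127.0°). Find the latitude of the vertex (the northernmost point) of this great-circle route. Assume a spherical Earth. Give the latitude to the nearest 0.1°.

≈ 64.5°

The great circle lies in the plane with unit normal n̂ = (p₁ × p₂)/|p₁ × p₂|.
Here n̂_z ≈ +0.430; the vertex latitude is φ_max = arccos|n̂_z| ≈ 64.5°.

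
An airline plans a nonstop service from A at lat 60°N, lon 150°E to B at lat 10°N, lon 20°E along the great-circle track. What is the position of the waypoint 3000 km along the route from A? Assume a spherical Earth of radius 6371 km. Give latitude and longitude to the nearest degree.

≈ lat 67°N, lon 89°E

From cos δ = sin φ₁ sin φ₂ + cos φ₁ cos φ₂ cos Δλ, the central angle is δ ≈ 1.738 rad (99.6°). The total great-circle distance is δ·R ≈ 1.738 × 6371 ≈ 11071 km, so the target fraction is f = 3000/11071 ≈ 0.271.
Interpolate at f ≈ 0.271 with slerp weights a = sin((1−f)δ)/sin δ ≈ 0.968, b = sin(fδ)/sin δ ≈ 0.460.
p = a·p₁ + b·p₂ ≈ (0.007, 0.397, 0.918); φ = arcsin(p_z) ≈ 66.61°, λ = atan2(p_y, p_x) ≈ 89.02°.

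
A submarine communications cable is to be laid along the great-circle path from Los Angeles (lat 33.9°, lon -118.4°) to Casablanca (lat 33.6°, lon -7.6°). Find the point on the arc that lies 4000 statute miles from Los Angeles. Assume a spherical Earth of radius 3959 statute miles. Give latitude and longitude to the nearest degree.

From cos δ = sin φ₁ sin φ₂ + cos φ₁ cos φ₂ cos Δλ, the central angle is δ ≈ 1.508 rad (86.4°). The total great-circle distance is δ·R ≈ 1.508 × 3959 ≈ 5969 mi, so the target fraction is f = 4000/5969 ≈ 0.670.
Interpolate at f ≈ 0.670 with slerp weights a = sin((1−f)δ)/sin δ ≈ 0.478, b = sin(fδ)/sin δ ≈ 0.849.
p = a·p₁ + b·p₂ ≈ (0.512, -0.442, 0.736); φ = arcsin(p_z) ≈ 47.41°, λ = atan2(p_y, p_x) ≈ -40.83°.

≈ lat 47°, lon -41°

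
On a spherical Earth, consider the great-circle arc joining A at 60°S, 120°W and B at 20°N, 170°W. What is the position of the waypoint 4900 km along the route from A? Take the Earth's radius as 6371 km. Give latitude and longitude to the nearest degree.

≈ 22°S, 153°W

From cos δ = sin φ₁ sin φ₂ + cos φ₁ cos φ₂ cos Δλ, the central angle is δ ≈ 1.565 rad (89.7°). The total great-circle distance is δ·R ≈ 1.565 × 6371 ≈ 9971 km, so the target fraction is f = 4900/9971 ≈ 0.491.
Interpolate at f ≈ 0.491 with slerp weights a = sin((1−f)δ)/sin δ ≈ 0.714, b = sin(fδ)/sin δ ≈ 0.696.
p = a·p₁ + b·p₂ ≈ (-0.822, -0.423, -0.381); φ = arcsin(p_z) ≈ -22.39°, λ = atan2(p_y, p_x) ≈ -152.78°.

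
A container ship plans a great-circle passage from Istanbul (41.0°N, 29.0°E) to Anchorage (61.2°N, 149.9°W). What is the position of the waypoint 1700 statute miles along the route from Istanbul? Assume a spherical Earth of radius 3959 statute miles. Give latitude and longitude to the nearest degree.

Write both endpoints as unit vectors p₁, p₂ with components (cos φ cos λ, cos φ sin λ, sin φ).
The central angle between the endpoints is δ = arccos(p₁·p₂) ≈ 1.358 rad (77.8°). The total great-circle distance is δ·R ≈ 1.358 × 3959 ≈ 5376 mi, so the target fraction is f = 1700/5376 ≈ 0.316.
Interpolate at f ≈ 0.316 with slerp weights a = sin((1−f)δ)/sin δ ≈ 0.819, b = sin(fδ)/sin δ ≈ 0.426.
p = a·p₁ + b·p₂ ≈ (0.363, 0.197, 0.911); φ = arcsin(p_z) ≈ 65.60°, λ = atan2(p_y, p_x) ≈ 28.45°.

≈ 66°N, 28°E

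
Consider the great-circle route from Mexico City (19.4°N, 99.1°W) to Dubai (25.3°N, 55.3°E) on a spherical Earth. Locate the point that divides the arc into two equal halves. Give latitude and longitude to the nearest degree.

≈ (62°N, 27°W)

Convert each endpoint to a unit vector on the sphere (x = cos φ cos λ, y = cos φ sin λ, z = sin φ).
The central angle between the endpoints is δ = arccos(p₁·p₂) ≈ 2.249 rad (128.8°).
Interpolate at f = 1/2 with slerp weights a = sin((1−f)δ)/sin δ ≈ 1.158, b = sin(fδ)/sin δ ≈ 1.158.
p = a·p₁ + b·p₂ ≈ (0.423, -0.218, 0.879); φ = arcsin(p_z) ≈ 61.58°, λ = atan2(p_y, p_x) ≈ -27.23°.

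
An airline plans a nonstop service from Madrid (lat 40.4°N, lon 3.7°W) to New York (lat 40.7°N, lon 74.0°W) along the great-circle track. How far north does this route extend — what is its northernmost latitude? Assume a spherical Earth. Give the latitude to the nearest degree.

The great circle lies in the plane with unit normal n̂ = (p₁ × p₂)/|p₁ × p₂|.
Here n̂_z ≈ -0.691; the vertex latitude is φ_max = arccos|n̂_z| ≈ 46.3°.

≈ 46°N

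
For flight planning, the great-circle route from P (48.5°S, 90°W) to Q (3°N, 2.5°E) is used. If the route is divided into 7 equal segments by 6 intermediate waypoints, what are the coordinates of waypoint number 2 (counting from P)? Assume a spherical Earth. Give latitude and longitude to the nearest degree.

≈ (42°S, 53°W)

The haversine formula gives a central angle δ ≈ 1.639 rad (93.9°) between the endpoints.
Interpolate at f = 2/7 with slerp weights a = sin((1−f)δ)/sin δ ≈ 0.923, b = sin(fδ)/sin δ ≈ 0.452.
p = a·p₁ + b·p₂ ≈ (0.451, -0.592, -0.668); φ = arcsin(p_z) ≈ -41.89°, λ = atan2(p_y, p_x) ≈ -52.68°.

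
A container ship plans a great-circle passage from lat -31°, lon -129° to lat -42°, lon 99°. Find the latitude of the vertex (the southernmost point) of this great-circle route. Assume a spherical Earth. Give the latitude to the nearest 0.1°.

≈ -61.6°

The great circle lies in the plane with unit normal n̂ = (p₁ × p₂)/|p₁ × p₂|.
Here n̂_z ≈ -0.475; the vertex latitude is φ_max = arccos|n̂_z| ≈ 61.6°.
Check via Clairaut: cos φ_max = |cos φ₁| · sin C = cos(31.0°)·sin(146.4°) ≈ 0.475, again giving ≈ 61.6°.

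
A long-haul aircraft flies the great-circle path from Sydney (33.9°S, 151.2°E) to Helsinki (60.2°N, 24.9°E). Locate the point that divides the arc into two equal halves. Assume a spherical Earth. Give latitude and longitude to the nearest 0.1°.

≈ (24.9°N, 114.4°E)

Write both endpoints as unit vectors p₁, p₂ with components (cos φ cos λ, cos φ sin λ, sin φ).
The central angle between the endpoints is δ = arccos(p₁·p₂) ≈ 2.386 rad (136.7°).
Interpolate at f = 1/2 with slerp weights a = sin((1−f)δ)/sin δ ≈ 1.356, b = sin(fδ)/sin δ ≈ 1.356.
p = a·p₁ + b·p₂ ≈ (-0.375, 0.826, 0.420); φ = arcsin(p_z) ≈ 24.86°, λ = atan2(p_y, p_x) ≈ 114.42°.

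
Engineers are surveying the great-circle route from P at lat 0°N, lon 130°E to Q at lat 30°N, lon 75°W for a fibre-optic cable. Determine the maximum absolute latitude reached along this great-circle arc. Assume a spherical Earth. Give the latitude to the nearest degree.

≈ 54°N

The great circle lies in the plane with unit normal n̂ = (p₁ × p₂)/|p₁ × p₂|.
Here n̂_z ≈ +0.591; the vertex latitude is φ_max = arccos|n̂_z| ≈ 53.8°.
Check via Clairaut: cos φ_max = |cos φ₁| · sin C = cos(0.0°)·sin(36.2°) ≈ 0.591, again giving ≈ 53.8°.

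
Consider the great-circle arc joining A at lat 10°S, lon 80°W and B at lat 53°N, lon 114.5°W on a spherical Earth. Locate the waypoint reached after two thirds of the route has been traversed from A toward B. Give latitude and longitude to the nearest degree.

≈ lat 33°N, lon 98°W

The haversine formula gives a central angle δ ≈ 1.213 rad (69.5°) between the endpoints.
Interpolate at f = 2/3 with slerp weights a = sin((1−f)δ)/sin δ ≈ 0.420, b = sin(fδ)/sin δ ≈ 0.772.
p = a·p₁ + b·p₂ ≈ (-0.121, -0.830, 0.544); φ = arcsin(p_z) ≈ 32.95°, λ = atan2(p_y, p_x) ≈ -98.29°.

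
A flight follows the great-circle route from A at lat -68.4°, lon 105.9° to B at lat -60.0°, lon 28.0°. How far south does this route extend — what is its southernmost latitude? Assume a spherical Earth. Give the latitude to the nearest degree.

≈ -70°

The great circle lies in the plane with unit normal n̂ = (p₁ × p₂)/|p₁ × p₂|.
Here n̂_z ≈ -0.335; the vertex latitude is φ_max = arccos|n̂_z| ≈ 70.4°.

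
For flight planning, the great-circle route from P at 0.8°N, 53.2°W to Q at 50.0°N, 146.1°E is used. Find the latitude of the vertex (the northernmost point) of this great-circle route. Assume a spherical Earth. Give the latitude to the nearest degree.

The great circle lies in the plane with unit normal n̂ = (p₁ × p₂)/|p₁ × p₂|.
Here n̂_z ≈ -0.265; the vertex latitude is φ_max = arccos|n̂_z| ≈ 74.7°.

≈ 75°N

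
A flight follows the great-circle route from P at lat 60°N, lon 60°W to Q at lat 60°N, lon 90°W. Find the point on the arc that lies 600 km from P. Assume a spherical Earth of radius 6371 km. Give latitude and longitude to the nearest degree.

≈ lat 61°N, lon 71°W

Convert each endpoint to a unit vector on the sphere (x = cos φ cos λ, y = cos φ sin λ, z = sin φ).
The central angle between the endpoints is δ = arccos(p₁·p₂) ≈ 0.260 rad (14.9°). The total great-circle distance is δ·R ≈ 0.260 × 6371 ≈ 1654 km, so the target fraction is f = 600/1654 ≈ 0.363.
Interpolate at f ≈ 0.363 with slerp weights a = sin((1−f)δ)/sin δ ≈ 0.641, b = sin(fδ)/sin δ ≈ 0.366.
p = a·p₁ + b·p₂ ≈ (0.160, -0.461, 0.873); φ = arcsin(p_z) ≈ 60.79°, λ = atan2(p_y, p_x) ≈ -70.82°.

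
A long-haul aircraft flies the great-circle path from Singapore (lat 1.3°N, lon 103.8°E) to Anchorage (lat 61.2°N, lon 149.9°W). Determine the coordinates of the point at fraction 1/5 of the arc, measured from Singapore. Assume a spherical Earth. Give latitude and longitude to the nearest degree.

≈ lat 18°N, lon 113°E

Write both endpoints as unit vectors p₁, p₂ with components (cos φ cos λ, cos φ sin λ, sin φ).
The central angle between the endpoints is δ = arccos(p₁·p₂) ≈ 1.686 rad (96.6°).
Interpolate at f = 1/5 with slerp weights a = sin((1−f)δ)/sin δ ≈ 0.982, b = sin(fδ)/sin δ ≈ 0.333.
p = a·p₁ + b·p₂ ≈ (-0.373, 0.873, 0.314); φ = arcsin(p_z) ≈ 18.31°, λ = atan2(p_y, p_x) ≈ 113.14°.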